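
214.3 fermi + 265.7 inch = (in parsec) 2.187e-16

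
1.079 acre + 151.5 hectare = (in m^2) 1.519e+06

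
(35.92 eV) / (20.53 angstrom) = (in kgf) 2.858e-10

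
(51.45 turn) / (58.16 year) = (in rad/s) 1.763e-07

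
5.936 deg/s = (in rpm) 0.9893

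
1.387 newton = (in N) 1.387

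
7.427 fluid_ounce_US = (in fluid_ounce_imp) 7.73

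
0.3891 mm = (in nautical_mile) 2.101e-07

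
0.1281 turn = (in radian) 0.8049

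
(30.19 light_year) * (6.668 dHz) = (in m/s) 1.905e+17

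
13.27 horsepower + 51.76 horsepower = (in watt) 4.849e+04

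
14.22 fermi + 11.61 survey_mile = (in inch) 7.356e+05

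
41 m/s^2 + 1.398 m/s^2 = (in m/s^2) 42.4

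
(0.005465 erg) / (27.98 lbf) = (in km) 4.391e-15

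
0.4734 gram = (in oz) 0.0167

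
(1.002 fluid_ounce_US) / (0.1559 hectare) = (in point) 5.388e-05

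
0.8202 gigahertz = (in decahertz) 8.202e+07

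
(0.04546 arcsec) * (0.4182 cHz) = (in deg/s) 5.281e-08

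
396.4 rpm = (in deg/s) 2378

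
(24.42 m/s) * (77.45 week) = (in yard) 1.251e+09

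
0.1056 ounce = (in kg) 0.002994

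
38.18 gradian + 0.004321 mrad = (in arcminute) 2062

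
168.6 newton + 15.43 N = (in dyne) 1.84e+07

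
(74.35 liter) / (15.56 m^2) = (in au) 3.194e-14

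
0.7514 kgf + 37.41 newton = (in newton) 44.78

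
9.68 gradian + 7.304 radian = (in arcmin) 2.563e+04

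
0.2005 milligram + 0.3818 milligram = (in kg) 5.823e-07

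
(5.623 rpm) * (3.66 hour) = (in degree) 4.445e+05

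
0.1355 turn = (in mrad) 851.4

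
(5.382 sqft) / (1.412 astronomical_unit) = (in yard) 2.589e-12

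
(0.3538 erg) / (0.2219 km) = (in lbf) 3.584e-11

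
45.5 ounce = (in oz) 45.5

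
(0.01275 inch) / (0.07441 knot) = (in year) 2.683e-10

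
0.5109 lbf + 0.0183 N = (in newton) 2.291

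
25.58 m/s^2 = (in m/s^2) 25.58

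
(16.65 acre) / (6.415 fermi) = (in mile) 6.527e+15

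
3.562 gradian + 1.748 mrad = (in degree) 3.306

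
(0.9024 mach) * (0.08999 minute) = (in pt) 4.703e+06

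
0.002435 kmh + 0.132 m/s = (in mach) 0.0003897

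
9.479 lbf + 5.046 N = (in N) 47.21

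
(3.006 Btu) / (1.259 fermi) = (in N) 2.519e+18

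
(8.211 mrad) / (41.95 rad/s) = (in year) 6.207e-12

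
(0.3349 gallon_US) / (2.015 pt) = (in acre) 0.0004407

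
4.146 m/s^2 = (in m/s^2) 4.146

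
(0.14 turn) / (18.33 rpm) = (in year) 1.453e-08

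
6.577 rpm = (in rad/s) 0.6887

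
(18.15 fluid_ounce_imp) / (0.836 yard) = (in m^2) 0.0006746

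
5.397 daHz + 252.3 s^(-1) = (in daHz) 30.63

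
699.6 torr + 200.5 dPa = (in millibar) 932.9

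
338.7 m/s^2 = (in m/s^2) 338.7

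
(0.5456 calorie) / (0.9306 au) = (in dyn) 1.64e-06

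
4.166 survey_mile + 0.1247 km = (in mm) 6.829e+06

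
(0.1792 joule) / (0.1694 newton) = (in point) 2999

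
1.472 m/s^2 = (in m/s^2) 1.472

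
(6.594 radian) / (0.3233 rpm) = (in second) 194.8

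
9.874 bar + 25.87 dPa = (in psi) 143.2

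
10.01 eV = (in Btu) 1.52e-21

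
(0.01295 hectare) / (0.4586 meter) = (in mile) 0.1755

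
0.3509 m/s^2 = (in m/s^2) 0.3509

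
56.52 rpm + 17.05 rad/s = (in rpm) 219.3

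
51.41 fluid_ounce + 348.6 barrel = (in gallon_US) 1.464e+04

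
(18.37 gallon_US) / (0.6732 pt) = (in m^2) 292.8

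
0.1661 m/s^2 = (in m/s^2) 0.1661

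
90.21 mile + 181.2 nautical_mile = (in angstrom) 4.808e+15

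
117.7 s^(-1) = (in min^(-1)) 7062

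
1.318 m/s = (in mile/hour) 2.948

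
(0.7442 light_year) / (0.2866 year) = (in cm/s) 7.79e+10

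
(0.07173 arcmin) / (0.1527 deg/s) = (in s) 0.007829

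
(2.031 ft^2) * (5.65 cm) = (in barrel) 0.06705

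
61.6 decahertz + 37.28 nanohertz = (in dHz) 6160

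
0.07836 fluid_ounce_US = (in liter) 0.002317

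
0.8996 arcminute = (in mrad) 0.2617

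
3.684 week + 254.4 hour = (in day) 36.39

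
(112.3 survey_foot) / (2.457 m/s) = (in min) 0.2322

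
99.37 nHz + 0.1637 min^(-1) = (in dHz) 0.02728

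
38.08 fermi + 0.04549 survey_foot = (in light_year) 1.466e-18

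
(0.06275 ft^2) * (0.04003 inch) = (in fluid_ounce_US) 0.2004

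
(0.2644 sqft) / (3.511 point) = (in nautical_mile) 0.01071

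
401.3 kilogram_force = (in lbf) 884.7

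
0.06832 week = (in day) 0.4782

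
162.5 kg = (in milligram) 1.625e+08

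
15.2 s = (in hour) 0.004222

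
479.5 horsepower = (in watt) 3.576e+05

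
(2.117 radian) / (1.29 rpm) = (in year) 4.969e-07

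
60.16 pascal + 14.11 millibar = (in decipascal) 1.471e+04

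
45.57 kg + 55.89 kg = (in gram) 1.015e+05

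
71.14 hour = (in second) 2.561e+05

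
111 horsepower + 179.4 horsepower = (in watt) 2.166e+05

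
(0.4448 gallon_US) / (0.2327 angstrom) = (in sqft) 7.788e+08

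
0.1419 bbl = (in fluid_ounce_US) 762.9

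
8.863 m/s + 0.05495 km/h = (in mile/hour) 19.86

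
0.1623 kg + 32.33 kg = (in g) 3.249e+04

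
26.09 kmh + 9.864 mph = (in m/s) 11.66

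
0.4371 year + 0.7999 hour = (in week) 22.8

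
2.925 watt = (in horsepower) 0.003922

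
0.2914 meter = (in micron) 2.914e+05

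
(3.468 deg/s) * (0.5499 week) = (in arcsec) 4.152e+09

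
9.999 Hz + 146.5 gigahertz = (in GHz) 146.5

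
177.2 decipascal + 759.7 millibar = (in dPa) 7.599e+05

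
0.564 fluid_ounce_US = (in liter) 0.01668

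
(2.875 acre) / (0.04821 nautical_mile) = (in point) 3.694e+05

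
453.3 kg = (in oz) 1.599e+04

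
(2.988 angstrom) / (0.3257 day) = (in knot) 2.064e-14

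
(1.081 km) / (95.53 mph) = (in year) 8.027e-07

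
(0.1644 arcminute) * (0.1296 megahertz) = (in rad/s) 6.198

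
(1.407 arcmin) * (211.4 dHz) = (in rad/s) 0.008652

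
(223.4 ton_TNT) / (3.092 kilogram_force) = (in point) 8.738e+13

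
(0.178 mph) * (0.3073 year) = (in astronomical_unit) 5.155e-06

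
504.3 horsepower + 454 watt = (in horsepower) 504.9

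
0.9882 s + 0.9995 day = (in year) 0.002738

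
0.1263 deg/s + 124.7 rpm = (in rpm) 124.7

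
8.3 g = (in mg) 8300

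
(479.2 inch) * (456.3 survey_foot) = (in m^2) 1693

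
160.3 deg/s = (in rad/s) 2.798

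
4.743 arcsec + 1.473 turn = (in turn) 1.473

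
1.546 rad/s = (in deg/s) 88.58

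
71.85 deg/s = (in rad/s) 1.254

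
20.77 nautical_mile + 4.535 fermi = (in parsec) 1.247e-12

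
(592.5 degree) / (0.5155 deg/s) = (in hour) 0.3193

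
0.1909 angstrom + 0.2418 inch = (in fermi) 6.142e+12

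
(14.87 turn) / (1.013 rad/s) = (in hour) 0.02562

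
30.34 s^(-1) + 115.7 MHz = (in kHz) 1.157e+05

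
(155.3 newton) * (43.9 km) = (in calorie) 1.629e+06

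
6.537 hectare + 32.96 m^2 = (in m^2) 6.54e+04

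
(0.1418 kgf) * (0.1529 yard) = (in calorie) 0.04647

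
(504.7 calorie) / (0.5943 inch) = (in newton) 1.399e+05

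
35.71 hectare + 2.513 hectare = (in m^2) 3.822e+05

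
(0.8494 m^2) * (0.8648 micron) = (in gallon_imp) 0.0001616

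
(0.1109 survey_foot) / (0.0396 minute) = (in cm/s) 1.423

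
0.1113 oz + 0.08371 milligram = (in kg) 0.003155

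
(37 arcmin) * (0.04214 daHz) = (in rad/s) 0.004535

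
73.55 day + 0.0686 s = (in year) 0.2015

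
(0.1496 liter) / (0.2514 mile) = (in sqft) 3.98e-06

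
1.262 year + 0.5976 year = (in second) 5.864e+07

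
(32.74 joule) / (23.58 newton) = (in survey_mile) 0.0008628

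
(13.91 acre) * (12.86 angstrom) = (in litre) 0.07239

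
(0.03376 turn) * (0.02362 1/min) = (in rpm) 0.0007974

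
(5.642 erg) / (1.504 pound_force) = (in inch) 3.32e-06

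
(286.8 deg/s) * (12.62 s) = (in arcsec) 1.303e+07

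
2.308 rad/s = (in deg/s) 132.2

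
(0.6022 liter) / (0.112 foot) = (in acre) 4.359e-06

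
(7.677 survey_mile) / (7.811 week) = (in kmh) 0.009415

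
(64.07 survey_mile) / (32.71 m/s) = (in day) 0.03648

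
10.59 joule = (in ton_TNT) 2.531e-09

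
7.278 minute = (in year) 1.385e-05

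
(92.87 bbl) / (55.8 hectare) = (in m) 2.646e-05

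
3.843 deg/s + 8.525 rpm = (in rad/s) 0.9598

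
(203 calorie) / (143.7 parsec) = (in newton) 1.915e-16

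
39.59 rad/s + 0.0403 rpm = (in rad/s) 39.59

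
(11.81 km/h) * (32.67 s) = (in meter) 107.2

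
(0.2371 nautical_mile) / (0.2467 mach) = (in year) 1.658e-07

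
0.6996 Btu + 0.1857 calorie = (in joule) 738.9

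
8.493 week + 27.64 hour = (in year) 0.166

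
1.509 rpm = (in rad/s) 0.158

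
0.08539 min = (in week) 8.471e-06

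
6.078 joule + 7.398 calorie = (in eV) 2.311e+20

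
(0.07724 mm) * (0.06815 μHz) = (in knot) 1.023e-11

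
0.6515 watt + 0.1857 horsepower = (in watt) 139.1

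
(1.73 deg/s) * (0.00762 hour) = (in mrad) 828.3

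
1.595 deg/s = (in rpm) 0.2658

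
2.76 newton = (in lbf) 0.6205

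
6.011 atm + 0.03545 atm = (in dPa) 6.127e+06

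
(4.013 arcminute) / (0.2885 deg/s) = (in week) 3.833e-07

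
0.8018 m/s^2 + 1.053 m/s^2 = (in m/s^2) 1.855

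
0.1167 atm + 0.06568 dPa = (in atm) 0.1167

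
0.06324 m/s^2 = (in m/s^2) 0.06324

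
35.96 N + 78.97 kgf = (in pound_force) 182.2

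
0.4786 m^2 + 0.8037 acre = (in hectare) 0.3253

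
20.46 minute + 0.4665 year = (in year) 0.4665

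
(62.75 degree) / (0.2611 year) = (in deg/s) 7.621e-06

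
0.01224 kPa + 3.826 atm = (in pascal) 3.877e+05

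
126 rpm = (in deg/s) 756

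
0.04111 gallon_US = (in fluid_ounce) 5.262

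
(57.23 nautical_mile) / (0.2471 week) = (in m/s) 0.7092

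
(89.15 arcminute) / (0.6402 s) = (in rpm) 0.3868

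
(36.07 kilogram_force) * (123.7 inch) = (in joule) 1111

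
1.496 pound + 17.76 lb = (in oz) 308.1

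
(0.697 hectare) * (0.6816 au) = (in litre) 7.107e+17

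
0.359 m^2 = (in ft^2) 3.864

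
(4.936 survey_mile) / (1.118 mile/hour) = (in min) 264.9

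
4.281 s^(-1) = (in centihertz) 428.1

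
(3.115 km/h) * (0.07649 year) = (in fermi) 2.087e+21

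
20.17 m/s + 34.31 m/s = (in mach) 0.16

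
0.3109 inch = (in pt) 22.38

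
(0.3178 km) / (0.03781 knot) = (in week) 0.02701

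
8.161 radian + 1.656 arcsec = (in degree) 467.6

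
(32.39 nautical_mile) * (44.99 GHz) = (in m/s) 2.699e+15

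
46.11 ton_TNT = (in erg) 1.929e+18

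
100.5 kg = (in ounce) 3545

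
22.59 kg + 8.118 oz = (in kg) 22.82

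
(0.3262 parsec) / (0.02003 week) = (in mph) 1.859e+12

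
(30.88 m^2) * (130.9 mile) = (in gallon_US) 1.719e+09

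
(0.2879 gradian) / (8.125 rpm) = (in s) 0.005315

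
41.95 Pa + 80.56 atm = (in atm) 80.56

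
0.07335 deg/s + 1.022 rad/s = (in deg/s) 58.63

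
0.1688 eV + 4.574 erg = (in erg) 4.574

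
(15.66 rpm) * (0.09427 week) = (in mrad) 9.35e+07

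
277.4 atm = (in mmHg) 2.108e+05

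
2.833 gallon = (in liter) 10.72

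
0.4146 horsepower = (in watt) 309.2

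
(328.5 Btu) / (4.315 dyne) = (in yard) 8.784e+09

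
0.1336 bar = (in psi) 1.938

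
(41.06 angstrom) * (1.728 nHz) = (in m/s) 7.095e-18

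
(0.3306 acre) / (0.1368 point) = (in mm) 2.772e+10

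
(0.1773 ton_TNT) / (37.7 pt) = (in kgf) 5.688e+09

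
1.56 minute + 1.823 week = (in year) 0.03496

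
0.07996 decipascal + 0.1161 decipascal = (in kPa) 1.961e-05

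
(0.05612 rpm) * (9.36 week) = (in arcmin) 1.144e+08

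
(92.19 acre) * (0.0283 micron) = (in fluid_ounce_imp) 371.6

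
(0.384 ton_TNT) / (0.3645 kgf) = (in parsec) 1.457e-08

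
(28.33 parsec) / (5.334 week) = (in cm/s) 2.71e+13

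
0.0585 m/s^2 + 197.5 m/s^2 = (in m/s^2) 197.6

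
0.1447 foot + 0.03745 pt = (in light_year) 4.663e-18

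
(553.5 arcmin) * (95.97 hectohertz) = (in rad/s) 1545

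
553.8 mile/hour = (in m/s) 247.6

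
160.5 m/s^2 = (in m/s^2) 160.5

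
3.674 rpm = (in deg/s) 22.04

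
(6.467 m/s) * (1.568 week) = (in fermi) 6.133e+21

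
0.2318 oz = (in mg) 6571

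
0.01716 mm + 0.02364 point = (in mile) 1.584e-08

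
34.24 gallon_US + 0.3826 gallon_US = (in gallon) 34.62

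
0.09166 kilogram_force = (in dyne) 8.989e+04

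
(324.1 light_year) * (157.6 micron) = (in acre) 1.194e+11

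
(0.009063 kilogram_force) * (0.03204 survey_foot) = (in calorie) 0.0002074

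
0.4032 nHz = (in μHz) 0.0004032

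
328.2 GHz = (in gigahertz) 328.2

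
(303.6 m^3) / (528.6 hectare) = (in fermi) 5.743e+10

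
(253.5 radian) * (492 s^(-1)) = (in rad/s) 1.247e+05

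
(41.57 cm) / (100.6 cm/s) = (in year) 1.31e-08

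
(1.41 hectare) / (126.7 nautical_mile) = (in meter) 0.06009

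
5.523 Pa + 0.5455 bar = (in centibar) 54.56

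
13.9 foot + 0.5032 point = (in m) 4.237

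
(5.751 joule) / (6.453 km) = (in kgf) 9.088e-05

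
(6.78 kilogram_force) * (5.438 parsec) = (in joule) 1.116e+19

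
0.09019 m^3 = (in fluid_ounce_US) 3050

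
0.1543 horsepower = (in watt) 115.1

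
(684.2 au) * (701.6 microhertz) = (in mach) 2.109e+08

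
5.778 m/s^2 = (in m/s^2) 5.778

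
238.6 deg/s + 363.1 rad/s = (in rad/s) 367.3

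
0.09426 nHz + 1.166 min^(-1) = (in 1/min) 1.166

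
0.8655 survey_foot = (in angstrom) 2.638e+09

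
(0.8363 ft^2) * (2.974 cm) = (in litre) 2.311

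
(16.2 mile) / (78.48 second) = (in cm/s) 3.322e+04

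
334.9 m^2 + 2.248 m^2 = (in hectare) 0.03371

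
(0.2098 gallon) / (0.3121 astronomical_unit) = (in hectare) 1.701e-18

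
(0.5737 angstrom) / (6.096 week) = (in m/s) 1.556e-17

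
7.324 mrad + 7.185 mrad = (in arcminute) 49.88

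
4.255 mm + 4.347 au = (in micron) 6.503e+17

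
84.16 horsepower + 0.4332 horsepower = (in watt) 6.308e+04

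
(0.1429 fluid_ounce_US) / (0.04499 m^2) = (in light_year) 9.929e-21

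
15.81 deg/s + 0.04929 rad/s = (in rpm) 3.106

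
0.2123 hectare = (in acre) 0.5246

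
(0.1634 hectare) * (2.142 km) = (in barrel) 2.201e+07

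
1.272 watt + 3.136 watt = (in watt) 4.408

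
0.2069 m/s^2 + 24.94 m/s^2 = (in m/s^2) 25.15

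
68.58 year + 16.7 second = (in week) 3576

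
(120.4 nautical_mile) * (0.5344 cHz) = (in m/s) 1192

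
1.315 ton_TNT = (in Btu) 5.215e+06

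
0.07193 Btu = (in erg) 7.589e+08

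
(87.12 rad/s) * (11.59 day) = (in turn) 1.388e+07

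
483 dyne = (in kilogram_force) 0.0004925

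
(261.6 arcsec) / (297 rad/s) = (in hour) 1.186e-09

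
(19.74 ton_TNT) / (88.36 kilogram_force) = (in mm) 9.532e+10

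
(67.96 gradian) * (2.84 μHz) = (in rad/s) 3.032e-06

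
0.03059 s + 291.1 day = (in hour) 6986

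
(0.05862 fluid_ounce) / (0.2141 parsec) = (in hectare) 2.624e-26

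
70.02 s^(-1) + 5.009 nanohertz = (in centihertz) 7002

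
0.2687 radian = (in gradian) 17.11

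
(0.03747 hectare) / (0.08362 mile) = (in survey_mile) 0.00173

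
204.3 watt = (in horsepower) 0.274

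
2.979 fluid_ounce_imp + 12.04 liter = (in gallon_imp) 2.667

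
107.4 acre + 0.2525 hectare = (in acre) 108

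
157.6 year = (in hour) 1.381e+06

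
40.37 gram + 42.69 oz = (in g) 1251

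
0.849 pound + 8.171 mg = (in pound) 0.849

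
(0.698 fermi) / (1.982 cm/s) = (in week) 5.823e-20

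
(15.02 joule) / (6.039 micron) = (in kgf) 2.536e+05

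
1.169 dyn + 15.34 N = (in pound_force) 3.449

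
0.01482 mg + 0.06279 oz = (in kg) 0.00178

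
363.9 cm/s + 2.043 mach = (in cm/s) 6.993e+04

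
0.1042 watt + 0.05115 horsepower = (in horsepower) 0.05129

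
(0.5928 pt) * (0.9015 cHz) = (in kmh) 6.787e-06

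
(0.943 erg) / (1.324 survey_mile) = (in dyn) 4.426e-06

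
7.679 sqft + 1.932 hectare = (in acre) 4.774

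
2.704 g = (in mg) 2704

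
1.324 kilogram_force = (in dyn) 1.298e+06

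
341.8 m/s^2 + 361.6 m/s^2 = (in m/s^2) 703.4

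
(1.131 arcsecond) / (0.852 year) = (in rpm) 1.949e-12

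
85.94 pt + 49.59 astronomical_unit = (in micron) 7.419e+18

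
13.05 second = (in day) 0.000151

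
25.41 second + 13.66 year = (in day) 4986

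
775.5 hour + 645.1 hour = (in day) 59.19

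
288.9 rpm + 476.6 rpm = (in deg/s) 4593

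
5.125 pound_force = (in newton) 22.8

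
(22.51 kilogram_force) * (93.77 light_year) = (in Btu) 1.856e+17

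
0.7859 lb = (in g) 356.5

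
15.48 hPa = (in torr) 11.61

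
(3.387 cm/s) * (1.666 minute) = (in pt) 9597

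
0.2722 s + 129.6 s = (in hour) 0.03608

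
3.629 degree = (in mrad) 63.34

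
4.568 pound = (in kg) 2.072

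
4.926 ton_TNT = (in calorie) 4.926e+09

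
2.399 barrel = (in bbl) 2.399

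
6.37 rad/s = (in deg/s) 365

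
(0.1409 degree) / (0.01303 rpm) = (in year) 5.715e-08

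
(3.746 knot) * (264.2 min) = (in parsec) 9.9e-13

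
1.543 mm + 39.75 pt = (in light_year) 1.645e-18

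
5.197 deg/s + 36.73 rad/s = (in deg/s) 2110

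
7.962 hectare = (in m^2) 7.962e+04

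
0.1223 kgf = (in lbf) 0.2696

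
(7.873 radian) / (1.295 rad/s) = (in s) 6.08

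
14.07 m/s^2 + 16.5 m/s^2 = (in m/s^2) 30.57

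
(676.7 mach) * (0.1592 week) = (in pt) 6.289e+13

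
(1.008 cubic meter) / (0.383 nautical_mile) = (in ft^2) 0.0153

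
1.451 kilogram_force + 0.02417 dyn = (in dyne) 1.423e+06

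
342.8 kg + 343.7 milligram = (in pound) 755.7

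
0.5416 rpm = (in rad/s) 0.05672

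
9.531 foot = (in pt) 8235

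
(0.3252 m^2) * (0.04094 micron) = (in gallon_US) 3.517e-06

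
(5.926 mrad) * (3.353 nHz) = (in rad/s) 1.987e-11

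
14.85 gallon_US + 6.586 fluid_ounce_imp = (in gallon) 14.9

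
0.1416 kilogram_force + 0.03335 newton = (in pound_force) 0.3197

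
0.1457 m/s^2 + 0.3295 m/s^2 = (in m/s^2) 0.4752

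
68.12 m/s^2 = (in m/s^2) 68.12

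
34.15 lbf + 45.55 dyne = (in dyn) 1.519e+07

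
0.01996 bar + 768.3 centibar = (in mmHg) 5778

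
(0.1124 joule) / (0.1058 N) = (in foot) 3.486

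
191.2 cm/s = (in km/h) 6.883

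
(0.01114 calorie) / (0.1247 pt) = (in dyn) 1.06e+08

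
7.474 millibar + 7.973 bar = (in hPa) 7980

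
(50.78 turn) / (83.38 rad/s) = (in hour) 0.001063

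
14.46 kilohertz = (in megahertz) 0.01446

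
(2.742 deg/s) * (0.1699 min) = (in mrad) 487.9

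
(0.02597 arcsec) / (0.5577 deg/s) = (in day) 1.497e-10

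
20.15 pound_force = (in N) 89.63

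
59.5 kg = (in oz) 2099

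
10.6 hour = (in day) 0.4417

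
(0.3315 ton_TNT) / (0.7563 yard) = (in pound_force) 4.509e+08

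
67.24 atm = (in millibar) 6.813e+04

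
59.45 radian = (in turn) 9.462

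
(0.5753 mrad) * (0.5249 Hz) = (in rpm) 0.002884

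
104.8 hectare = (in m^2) 1.048e+06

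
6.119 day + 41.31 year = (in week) 2155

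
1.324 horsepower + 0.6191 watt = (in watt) 987.9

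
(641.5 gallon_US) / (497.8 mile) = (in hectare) 3.031e-10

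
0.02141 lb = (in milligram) 9711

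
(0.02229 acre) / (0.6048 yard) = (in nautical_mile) 0.08807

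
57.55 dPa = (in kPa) 0.005755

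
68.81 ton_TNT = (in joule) 2.879e+11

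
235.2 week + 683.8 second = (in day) 1646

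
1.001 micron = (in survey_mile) 6.22e-10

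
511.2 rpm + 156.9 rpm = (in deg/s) 4009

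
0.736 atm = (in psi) 10.82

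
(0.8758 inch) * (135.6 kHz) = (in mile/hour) 6748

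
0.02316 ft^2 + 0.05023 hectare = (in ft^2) 5407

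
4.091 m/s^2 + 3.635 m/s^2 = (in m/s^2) 7.726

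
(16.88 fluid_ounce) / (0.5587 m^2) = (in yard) 0.0009771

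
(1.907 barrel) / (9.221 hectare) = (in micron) 3.288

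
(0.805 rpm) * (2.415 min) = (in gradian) 777.6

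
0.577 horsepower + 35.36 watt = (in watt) 465.6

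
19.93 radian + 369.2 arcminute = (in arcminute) 6.888e+04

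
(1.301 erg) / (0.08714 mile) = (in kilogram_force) 9.46e-11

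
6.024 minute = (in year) 1.146e-05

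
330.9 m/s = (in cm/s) 3.309e+04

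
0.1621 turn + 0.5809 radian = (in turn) 0.2546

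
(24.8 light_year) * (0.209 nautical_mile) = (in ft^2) 9.775e+20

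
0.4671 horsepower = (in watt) 348.3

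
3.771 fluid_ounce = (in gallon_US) 0.02946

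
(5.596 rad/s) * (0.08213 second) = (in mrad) 459.6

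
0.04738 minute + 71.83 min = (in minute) 71.88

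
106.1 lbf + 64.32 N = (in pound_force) 120.6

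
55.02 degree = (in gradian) 61.13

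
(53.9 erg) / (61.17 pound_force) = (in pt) 5.615e-05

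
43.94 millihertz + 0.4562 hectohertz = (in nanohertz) 4.566e+10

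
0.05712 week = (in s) 3.455e+04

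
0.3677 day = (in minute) 529.5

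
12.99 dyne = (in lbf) 2.92e-05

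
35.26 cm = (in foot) 1.157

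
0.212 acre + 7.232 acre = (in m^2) 3.012e+04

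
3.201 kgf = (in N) 31.39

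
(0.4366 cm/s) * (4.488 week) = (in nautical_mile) 6.399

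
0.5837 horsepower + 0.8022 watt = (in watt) 436.1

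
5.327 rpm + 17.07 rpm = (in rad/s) 2.345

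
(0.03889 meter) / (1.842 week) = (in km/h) 1.257e-07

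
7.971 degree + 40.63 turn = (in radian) 255.4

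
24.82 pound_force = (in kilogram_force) 11.26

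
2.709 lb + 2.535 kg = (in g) 3764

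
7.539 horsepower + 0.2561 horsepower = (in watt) 5813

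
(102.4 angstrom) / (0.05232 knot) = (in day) 4.403e-12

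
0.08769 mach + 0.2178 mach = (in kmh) 374.5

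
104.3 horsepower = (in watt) 7.778e+04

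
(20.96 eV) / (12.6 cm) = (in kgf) 2.718e-18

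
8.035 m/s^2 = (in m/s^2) 8.035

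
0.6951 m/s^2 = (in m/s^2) 0.6951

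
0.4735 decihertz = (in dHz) 0.4735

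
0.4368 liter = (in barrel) 0.002747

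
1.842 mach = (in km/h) 2258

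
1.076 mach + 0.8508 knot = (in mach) 1.077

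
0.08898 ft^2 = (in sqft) 0.08898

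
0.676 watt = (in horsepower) 0.0009065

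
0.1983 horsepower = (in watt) 147.9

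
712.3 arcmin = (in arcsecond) 4.274e+04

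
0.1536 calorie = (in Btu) 0.0006091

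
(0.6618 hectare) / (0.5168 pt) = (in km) 3.63e+04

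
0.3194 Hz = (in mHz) 319.4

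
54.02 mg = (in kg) 5.402e-05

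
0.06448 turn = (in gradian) 25.79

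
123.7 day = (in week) 17.67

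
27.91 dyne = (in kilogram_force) 2.846e-05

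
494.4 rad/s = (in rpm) 4721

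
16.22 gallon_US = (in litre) 61.4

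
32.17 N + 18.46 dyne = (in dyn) 3.217e+06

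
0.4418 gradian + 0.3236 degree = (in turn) 0.002003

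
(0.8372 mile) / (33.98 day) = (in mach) 1.348e-06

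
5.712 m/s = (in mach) 0.01678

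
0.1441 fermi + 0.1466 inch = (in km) 3.724e-06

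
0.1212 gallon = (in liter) 0.4588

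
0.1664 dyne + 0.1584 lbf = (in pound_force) 0.1584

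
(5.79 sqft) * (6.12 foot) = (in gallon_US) 265.1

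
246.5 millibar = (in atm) 0.2433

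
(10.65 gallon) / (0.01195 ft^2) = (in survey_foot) 119.1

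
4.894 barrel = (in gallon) 205.5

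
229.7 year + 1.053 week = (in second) 7.244e+09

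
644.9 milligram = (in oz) 0.02275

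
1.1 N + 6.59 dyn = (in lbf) 0.2473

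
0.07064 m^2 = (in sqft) 0.7604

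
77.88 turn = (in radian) 489.3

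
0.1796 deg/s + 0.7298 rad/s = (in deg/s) 41.99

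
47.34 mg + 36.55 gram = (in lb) 0.08068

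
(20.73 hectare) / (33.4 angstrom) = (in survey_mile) 3.857e+10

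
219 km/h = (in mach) 0.1787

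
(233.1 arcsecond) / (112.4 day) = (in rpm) 1.111e-09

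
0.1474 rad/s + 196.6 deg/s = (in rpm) 34.17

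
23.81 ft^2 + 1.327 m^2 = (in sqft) 38.09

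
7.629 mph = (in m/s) 3.41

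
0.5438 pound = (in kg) 0.2467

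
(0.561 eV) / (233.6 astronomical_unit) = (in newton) 2.572e-33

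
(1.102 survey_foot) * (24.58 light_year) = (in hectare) 7.811e+12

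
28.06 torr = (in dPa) 3.741e+04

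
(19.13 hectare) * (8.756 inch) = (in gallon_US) 1.124e+07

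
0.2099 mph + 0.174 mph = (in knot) 0.3336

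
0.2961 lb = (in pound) 0.2961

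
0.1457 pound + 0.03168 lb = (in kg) 0.08046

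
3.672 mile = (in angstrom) 5.91e+13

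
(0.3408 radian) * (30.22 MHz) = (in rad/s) 1.03e+07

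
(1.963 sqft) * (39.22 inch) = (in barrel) 1.143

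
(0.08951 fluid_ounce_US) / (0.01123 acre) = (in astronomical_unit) 3.894e-19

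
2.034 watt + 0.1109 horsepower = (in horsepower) 0.1136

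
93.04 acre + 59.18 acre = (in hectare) 61.6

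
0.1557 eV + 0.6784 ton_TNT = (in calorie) 6.784e+08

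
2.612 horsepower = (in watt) 1948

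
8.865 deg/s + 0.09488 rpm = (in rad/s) 0.1647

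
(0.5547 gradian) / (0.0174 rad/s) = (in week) 8.28e-07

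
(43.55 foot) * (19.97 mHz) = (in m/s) 0.2651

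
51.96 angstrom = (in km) 5.196e-12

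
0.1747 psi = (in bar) 0.01205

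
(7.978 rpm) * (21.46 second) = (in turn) 2.853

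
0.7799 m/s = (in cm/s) 77.99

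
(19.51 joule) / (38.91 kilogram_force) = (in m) 0.05113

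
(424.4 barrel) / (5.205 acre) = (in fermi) 3.203e+12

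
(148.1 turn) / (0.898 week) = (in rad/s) 0.001713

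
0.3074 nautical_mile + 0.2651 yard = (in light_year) 6.02e-14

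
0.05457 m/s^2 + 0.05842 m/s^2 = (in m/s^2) 0.113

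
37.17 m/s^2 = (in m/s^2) 37.17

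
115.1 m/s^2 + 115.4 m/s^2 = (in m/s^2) 230.5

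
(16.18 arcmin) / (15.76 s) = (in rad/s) 0.0002986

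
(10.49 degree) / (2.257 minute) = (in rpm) 0.01291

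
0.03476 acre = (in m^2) 140.7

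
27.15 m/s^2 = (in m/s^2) 27.15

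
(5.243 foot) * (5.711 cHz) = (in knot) 0.1774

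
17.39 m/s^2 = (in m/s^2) 17.39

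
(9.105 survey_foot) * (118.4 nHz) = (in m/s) 3.286e-07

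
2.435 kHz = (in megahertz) 0.002435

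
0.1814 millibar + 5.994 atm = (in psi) 88.09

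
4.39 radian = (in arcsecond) 9.055e+05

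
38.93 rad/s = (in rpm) 371.8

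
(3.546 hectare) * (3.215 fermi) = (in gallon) 3.012e-08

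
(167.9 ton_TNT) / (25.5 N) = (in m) 2.755e+10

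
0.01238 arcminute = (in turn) 5.731e-07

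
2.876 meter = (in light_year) 3.04e-16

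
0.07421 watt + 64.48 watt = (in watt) 64.55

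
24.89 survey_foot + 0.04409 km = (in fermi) 5.168e+16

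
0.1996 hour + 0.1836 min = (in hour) 0.2027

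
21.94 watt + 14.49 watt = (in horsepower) 0.04885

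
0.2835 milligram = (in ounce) 1e-05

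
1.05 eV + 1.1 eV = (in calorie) 8.233e-20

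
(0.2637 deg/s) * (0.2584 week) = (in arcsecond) 1.484e+08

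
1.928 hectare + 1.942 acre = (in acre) 6.706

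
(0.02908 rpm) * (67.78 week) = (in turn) 1.987e+04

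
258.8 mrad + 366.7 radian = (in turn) 58.4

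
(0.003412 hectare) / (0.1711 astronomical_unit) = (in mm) 1.333e-06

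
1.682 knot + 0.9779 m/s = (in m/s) 1.843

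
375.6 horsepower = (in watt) 2.801e+05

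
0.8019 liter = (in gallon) 0.2118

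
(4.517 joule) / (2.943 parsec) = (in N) 4.974e-17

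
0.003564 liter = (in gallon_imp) 0.000784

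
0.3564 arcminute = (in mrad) 0.1037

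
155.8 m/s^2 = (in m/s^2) 155.8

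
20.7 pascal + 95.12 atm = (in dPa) 9.638e+07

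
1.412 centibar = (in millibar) 14.12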